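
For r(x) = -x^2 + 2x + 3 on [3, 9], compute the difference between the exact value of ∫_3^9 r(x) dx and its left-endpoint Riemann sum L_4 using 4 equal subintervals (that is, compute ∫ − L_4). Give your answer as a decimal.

Exact integral: ∫_3^9 r(x) dx = -144.
L_4 = -101.25.
Error = -144 − (-101.25) = -42.75.

-42.75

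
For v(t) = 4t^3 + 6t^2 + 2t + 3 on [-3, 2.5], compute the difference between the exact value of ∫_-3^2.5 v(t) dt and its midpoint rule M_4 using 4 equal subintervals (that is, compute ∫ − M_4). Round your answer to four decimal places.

2.5996

Exact integral: ∫_-3^2.5 v(t) dt = 57.0625.
M_4 ≈ 54.462891.
Error ≈ 57.0625 − 54.462891 ≈ 2.5996.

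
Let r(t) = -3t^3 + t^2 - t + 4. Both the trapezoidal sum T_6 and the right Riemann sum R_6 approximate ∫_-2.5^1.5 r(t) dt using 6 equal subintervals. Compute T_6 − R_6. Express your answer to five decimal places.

21.66667

T_6 ≈ 51.4629630.
R_6 ≈ 29.7962963.
T_6 − R_6 ≈ 21.66667.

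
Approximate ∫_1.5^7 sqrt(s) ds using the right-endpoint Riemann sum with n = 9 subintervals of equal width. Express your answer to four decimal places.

Δs = (7 − 1.5)/9 = 11/18.
Right endpoints: 19/9, 49/18, 10/3, 71/18, 41/9, 31/6, 52/9, 115/18, 7.
f(19/9) ≈ 1.4530, f(49/18) ≈ 1.6499, f(10/3) ≈ 1.8257, f(71/18) ≈ 1.9861, f(41/9) ≈ 2.1344, f(31/6) ≈ 2.2730, f(52/9) ≈ 2.4037, f(115/18) ≈ 2.5276, f(7) ≈ 2.6458.
Sum = Δs · [f(19/9) + f(49/18) + f(10/3) + ...].
Sum ≈ 11.5495.

11.5495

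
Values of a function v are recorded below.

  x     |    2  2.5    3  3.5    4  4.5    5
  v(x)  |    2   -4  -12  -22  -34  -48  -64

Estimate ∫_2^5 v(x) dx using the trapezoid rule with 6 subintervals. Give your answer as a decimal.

Δx = 0.5.
T_6 = (0.5/2)·[2 + 2·(-4) + 2·(-12) + 2·(-22) + 2·(-34) + 2·(-48) + (-64)] = -75.5.

-75.5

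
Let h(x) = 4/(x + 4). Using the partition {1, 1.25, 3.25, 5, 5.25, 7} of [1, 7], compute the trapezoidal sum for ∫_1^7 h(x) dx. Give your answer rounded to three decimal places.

3.187

Subinterval widths: 0.25, 2, 1.75, 0.25, 1.75.
h(1) = 0.8, h(1.25) = 16/21, h(3.25) = 16/29, h(5) = 4/9, h(5.25) = 16/37, h(7) = 4/11.
On each subinterval the trapezoid contributes (Δx_i/2)·[h(x_{i-1}) + h(x_i)].
Sum ≈ 3.187.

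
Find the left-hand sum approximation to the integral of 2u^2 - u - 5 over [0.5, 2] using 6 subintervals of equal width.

Δu = (2 − 0.5)/6 = 0.25.
Left endpoints: 0.5, 0.75, 1, 1.25, 1.5, 1.75.
f(0.5) = -5, f(0.75) = -4.625, f(1) = -4, f(1.25) = -3.125, f(1.5) = -2, f(1.75) = -0.625.
Sum = Δu · [f(0.5) + f(0.75) + f(1) + ...].
Sum = -4.84375.

-4.84375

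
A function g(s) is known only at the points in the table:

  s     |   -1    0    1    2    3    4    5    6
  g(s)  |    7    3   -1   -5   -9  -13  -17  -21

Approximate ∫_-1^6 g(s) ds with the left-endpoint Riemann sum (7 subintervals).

Δs = 1.
Sum = 1·[7 + 3 + (-1) + (-5) + (-9) + (-13) + (-17)] = -35.

-35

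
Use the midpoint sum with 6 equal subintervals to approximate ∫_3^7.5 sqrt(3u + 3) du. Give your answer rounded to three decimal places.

Δu = (7.5 − 3)/6 = 0.75.
Midpoints: 3.375, 4.125, 4.875, 5.625, 6.375, 7.125.
f(3.375) ≈ 3.623, f(4.125) ≈ 3.921, f(4.875) ≈ 4.198, f(5.625) ≈ 4.458, f(6.375) ≈ 4.704, f(7.125) ≈ 4.937.
Sum = Δu · [f(3.375) + f(4.125) + f(4.875) + ...].
Sum ≈ 19.381.

19.381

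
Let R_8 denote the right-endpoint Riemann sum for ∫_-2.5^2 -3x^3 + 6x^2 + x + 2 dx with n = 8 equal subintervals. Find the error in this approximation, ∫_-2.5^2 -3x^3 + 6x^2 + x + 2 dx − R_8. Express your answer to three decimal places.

Exact integral: ∫_-2.5^2 f(x) dx = 72.421875.
R_8 ≈ 51.91479.
Error ≈ 72.421875 − 51.91479 ≈ 20.507.

20.507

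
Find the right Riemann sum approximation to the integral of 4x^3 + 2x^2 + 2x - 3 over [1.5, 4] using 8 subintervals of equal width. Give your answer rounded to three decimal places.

Δx = (4 − 1.5)/8 = 0.3125.
Right endpoints: 1.8125, 2.125, 2.4375, 2.75, 3.0625, 3.375, 3.6875, 4.
f(1.8125) = 31757/1024, f(2.125) = 48.6640625, f(2.4375) = 73407/1024, f(2.75) = 100.8125, f(3.0625) = 140057/1024, f(3.375) = 180.3046875, f(3.6875) = 237707/1024, f(4) = 293.
Sum = Δx · [f(1.8125) + f(2.125) + f(2.4375) + ...].
Sum ≈ 341.997.

341.997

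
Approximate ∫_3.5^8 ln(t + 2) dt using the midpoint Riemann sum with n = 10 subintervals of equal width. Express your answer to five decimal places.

9.15043

Δt = (8 − 3.5)/10 = 0.45.
Midpoints: 3.725, 4.175, 4.625, 5.075, 5.525, 5.975, 6.425, 6.875, 7.325, 7.775.
f(3.725) ≈ 1.74484, f(4.175) ≈ 1.82051, f(4.625) ≈ 1.89085, f(5.075) ≈ 1.95657, f(5.525) ≈ 2.01823, f(5.975) ≈ 2.07631, f(6.425) ≈ 2.13120, f(6.875) ≈ 2.18324, f(7.325) ≈ 2.23270, f(7.775) ≈ 2.27983.
Sum = Δt · [f(3.725) + f(4.175) + f(4.625) + ...].
Sum ≈ 9.15043.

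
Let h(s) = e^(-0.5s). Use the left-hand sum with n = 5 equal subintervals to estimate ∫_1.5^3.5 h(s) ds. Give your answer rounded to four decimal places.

0.6589

Δs = (3.5 − 1.5)/5 = 0.4.
Left endpoints: 1.5, 1.9, 2.3, 2.7, 3.1.
h(1.5) ≈ 0.4724, h(1.9) ≈ 0.3867, h(2.3) ≈ 0.3166, h(2.7) ≈ 0.2592, h(3.1) ≈ 0.2122.
Sum = Δs · [h(1.5) + h(1.9) + h(2.3) + h(2.7) + h(3.1)].
Sum ≈ 0.6589.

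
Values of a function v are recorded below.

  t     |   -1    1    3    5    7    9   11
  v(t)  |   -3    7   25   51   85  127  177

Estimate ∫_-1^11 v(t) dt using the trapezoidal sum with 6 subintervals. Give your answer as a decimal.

764

Δt = 2.
T_6 = (2/2)·[(-3) + 2·7 + 2·25 + 2·51 + 2·85 + 2·127 + 177] = 764.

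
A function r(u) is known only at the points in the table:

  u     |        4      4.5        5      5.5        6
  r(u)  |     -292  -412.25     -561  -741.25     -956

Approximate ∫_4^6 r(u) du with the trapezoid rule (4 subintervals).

Δu = 0.5.
T_4 = (0.5/2)·[(-292) + 2·(-412.25) + 2·(-561) + 2·(-741.25) + (-956)] = -1169.25.

-1169.25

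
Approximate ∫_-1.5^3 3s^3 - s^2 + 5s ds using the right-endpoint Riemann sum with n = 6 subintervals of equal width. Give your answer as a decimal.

106.20703125

Δs = (3 − (-1.5))/6 = 0.75.
Right endpoints: -0.75, 0, 0.75, 1.5, 2.25, 3.
f(-0.75) = -5.578125, f(0) = 0, f(0.75) = 4.453125, f(1.5) = 15.375, f(2.25) = 40.359375, f(3) = 87.
Sum = Δs · [f(-0.75) + f(0) + f(0.75) + ...].
Sum = 106.20703125.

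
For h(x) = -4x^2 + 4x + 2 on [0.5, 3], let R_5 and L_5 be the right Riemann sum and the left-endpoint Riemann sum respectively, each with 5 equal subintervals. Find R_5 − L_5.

R_5 = -20.
L_5 = -7.5.
R_5 − L_5 = -12.5.

-12.5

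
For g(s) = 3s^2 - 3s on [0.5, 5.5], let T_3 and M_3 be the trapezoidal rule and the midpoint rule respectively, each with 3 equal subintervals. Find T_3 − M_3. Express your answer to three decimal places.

T_3 ≈ 128.19444.
M_3 ≈ 117.77778.
T_3 − M_3 ≈ 10.417.

10.417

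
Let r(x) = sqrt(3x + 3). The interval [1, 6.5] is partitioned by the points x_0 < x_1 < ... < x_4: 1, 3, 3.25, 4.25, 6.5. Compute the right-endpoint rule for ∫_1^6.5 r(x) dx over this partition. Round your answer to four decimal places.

Subinterval widths: 2, 0.25, 1, 2.25.
Right endpoints: 3, 3.25, 4.25, 6.5.
r(3) ≈ 3.4641, r(3.25) ≈ 3.5707, r(4.25) ≈ 3.9686, r(6.5) ≈ 4.7434.
Sum = Σ Δx_i · r(x_i).
Sum ≈ 22.4622.

22.4622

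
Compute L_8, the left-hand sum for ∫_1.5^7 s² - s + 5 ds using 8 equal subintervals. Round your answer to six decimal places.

103.586914

Δs = (7 − 1.5)/8 = 0.6875.
Left endpoints: 1.5, 2.1875, 2.875, 3.5625, 4.25, 4.9375, 5.625, 6.3125.
f(1.5) = 5.75, f(2.1875) = 7.59765625, f(2.875) = 10.390625, f(3.5625) = 14.12890625, f(4.25) = 18.8125, f(4.9375) = 24.44140625, f(5.625) = 31.015625, f(6.3125) = 38.53515625.
Sum = Δs · [f(1.5) + f(2.1875) + f(2.875) + ...].
Sum ≈ 103.586914.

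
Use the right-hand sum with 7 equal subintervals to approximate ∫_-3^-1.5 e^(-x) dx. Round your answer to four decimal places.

Δx = (-1.5 − (-3))/7 = 3/14.
Right endpoints: -39/14, -18/7, -33/14, -15/7, -27/14, -12/7, -1.5.
f(-39/14) ≈ 16.2114, f(-18/7) ≈ 13.0845, f(-33/14) ≈ 10.5607, f(-15/7) ≈ 8.5238, f(-27/14) ≈ 6.8797, f(-12/7) ≈ 5.5527, f(-1.5) ≈ 4.4817.
Sum = Δx · [f(-39/14) + f(-18/7) + f(-33/14) + ...].
Sum ≈ 13.9917.

13.9917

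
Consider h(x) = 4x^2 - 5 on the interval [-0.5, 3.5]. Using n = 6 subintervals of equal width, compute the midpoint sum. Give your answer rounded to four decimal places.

36.7407

Δx = (3.5 − (-0.5))/6 = 2/3.
Midpoints: -1/6, 0.5, 7/6, 11/6, 2.5, 19/6.
h(-1/6) = -44/9, h(0.5) = -4, h(7/6) = 4/9, h(11/6) = 76/9, h(2.5) = 20, h(19/6) = 316/9.
Sum = Δx · [h(-1/6) + h(0.5) + h(7/6) + ...].
Sum ≈ 36.7407.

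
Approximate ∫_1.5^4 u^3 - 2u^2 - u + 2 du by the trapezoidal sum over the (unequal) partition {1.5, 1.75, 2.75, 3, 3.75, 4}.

21.85546875

Subinterval widths: 0.25, 1, 0.25, 0.75, 0.25.
f(1.5) = -0.625, f(1.75) = -0.515625, f(2.75) = 4.921875, f(3) = 8, f(3.75) = 22.859375, f(4) = 30.
On each subinterval the trapezoid contributes (Δu_i/2)·[f(u_{i-1}) + f(u_i)].
Sum = 21.85546875.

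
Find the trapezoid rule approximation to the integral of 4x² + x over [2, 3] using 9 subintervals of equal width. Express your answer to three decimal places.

Δx = (3 − 2)/9 = 1/9.
f(2) = 18, f(19/9) = 1615/81, f(20/9) = 1780/81, f(7/3) = 217/9, f(22/9) = 2134/81, f(23/9) = 2323/81, f(8/3) = 280/9, f(25/9) = 2725/81, f(26/9) = 2938/81, f(3) = 39.
T_9 = (Δx/2)·[f(x_0) + 2f(x_1) + ... + 2f(x_{8}) + f(x_9)].
Sum ≈ 27.842.

27.842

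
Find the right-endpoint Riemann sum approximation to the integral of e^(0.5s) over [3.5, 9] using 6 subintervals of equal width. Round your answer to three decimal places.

Δs = (9 − 3.5)/6 = 11/12.
Right endpoints: 53/12, 16/3, 6.25, 43/6, 97/12, 9.
f(53/12) ≈ 9.101, f(16/3) ≈ 14.392, f(6.25) ≈ 22.760, f(43/6) ≈ 35.993, f(97/12) ≈ 56.921, f(9) ≈ 90.017.
Sum = Δs · [f(53/12) + f(16/3) + f(6.25) + ...].
Sum ≈ 210.085.

210.085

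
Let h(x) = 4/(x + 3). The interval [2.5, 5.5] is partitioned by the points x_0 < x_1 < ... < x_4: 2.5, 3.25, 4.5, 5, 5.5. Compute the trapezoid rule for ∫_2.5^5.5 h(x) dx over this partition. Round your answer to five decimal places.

1.74704

Subinterval widths: 0.75, 1.25, 0.5, 0.5.
h(2.5) = 8/11, h(3.25) = 0.64, h(4.5) = 8/15, h(5) = 0.5, h(5.5) = 8/17.
On each subinterval the trapezoid contributes (Δx_i/2)·[h(x_{i-1}) + h(x_i)].
Sum ≈ 1.74704.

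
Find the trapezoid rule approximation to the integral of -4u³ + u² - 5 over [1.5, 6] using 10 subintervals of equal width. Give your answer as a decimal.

Δu = (6 − 1.5)/10 = 0.45.
f(1.5) = -16.25, f(1.95) = -30.857, f(2.4) = -54.536, f(2.85) = -89.474, f(3.3) = -137.858, f(3.75) = -201.875, f(4.2) = -283.712, f(4.65) = -385.556, f(5.1) = -509.594, f(5.55) = -658.013, f(6) = -833.
T_10 = (Δu/2)·[f(u_0) + 2f(u_1) + ... + 2f(u_{9}) + f(u_10)].
Sum = -1249.245.

-1249.245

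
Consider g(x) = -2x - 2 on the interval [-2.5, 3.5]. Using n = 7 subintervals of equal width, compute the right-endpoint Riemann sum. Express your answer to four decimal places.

Δx = (3.5 − (-2.5))/7 = 6/7.
Right endpoints: -23/14, -11/14, 1/14, 13/14, 25/14, 37/14, 3.5.
g(-23/14) = 9/7, g(-11/14) = -3/7, g(1/14) = -15/7, g(13/14) = -27/7, g(25/14) = -39/7, g(37/14) = -51/7, g(3.5) = -9.
Sum = Δx · [g(-23/14) + g(-11/14) + g(1/14) + ...].
Sum ≈ -23.1429.

-23.1429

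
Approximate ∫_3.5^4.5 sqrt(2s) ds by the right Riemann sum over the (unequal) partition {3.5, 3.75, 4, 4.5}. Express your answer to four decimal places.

Subinterval widths: 0.25, 0.25, 0.5.
Right endpoints: 3.75, 4, 4.5.
f(3.75) ≈ 2.7386, f(4) ≈ 2.8284, f(4.5) ≈ 3.0000.
Sum = Σ Δs_i · f(s_i).
Sum ≈ 2.8918.

2.8918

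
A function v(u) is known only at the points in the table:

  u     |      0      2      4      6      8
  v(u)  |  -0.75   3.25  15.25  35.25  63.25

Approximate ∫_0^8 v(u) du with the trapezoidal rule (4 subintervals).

170

Δu = 2.
T_4 = (2/2)·[(-0.75) + 2·3.25 + 2·15.25 + 2·35.25 + 63.25] = 170.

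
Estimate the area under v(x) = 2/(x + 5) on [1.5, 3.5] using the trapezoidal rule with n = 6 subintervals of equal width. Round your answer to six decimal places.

Δx = (3.5 − 1.5)/6 = 1/3.
v(1.5) = 4/13, v(11/6) = 12/41, v(13/6) = 12/43, v(2.5) = 4/15, v(17/6) = 12/47, v(19/6) = 12/49, v(3.5) = 4/17.
T_6 = (Δx/2)·[v(x_0) + 2v(x_1) + ... + 2v(x_{5}) + v(x_6)].
Sum ≈ 0.536710.

0.536710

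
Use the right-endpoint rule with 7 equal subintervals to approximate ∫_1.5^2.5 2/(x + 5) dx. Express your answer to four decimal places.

Δx = (2.5 − 1.5)/7 = 1/7.
Right endpoints: 23/14, 25/14, 27/14, 29/14, 31/14, 33/14, 2.5.
f(23/14) = 28/93, f(25/14) = 28/95, f(27/14) = 28/97, f(29/14) = 28/99, f(31/14) = 28/101, f(33/14) = 28/103, f(2.5) = 4/15.
Sum = Δx · [f(23/14) + f(25/14) + f(27/14) + ...].
Sum ≈ 0.2833.

0.2833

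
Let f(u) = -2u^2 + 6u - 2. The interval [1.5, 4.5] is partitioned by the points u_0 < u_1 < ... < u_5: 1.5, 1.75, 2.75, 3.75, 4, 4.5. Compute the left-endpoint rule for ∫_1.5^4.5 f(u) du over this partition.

-4.53125

Subinterval widths: 0.25, 1, 1, 0.25, 0.5.
Left endpoints: 1.5, 1.75, 2.75, 3.75, 4.
f(1.5) = 2.5, f(1.75) = 2.375, f(2.75) = -0.625, f(3.75) = -7.625, f(4) = -10.
Sum = Σ Δu_i · f(u_i).
Sum = -4.53125.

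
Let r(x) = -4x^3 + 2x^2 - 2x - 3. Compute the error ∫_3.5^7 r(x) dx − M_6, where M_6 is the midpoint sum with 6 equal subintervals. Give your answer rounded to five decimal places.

-6.05411

Exact integral: ∫_3.5^7 r(x) dx ≈ -2098.1041667.
M_6 ≈ -2092.0500579.
Error ≈ -2098.1041667 − (-2092.0500579) ≈ -6.05411.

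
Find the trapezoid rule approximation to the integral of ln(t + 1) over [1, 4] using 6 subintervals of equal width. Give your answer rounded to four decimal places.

Δt = (4 − 1)/6 = 0.5.
f(1) ≈ 0.6931, f(1.5) ≈ 0.9163, f(2) ≈ 1.0986, f(2.5) ≈ 1.2528, f(3) ≈ 1.3863, f(3.5) ≈ 1.5041, f(4) ≈ 1.6094.
T_6 = (Δt/2)·[f(t_0) + 2f(t_1) + ... + 2f(t_{5}) + f(t_6)].
Sum ≈ 3.6547.

3.6547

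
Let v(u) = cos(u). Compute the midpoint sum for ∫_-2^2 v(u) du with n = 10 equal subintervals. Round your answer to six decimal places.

Δu = (2 − (-2))/10 = 0.4.
Midpoints: -1.8, -1.4, -1, -0.6, -0.2, 0.2, 0.6, 1, 1.4, 1.8.
v(-1.8) ≈ -0.227202, v(-1.4) ≈ 0.169967, v(-1) ≈ 0.540302, v(-0.6) ≈ 0.825336, v(-0.2) ≈ 0.980067, v(0.2) ≈ 0.980067, v(0.6) ≈ 0.825336, v(1) ≈ 0.540302, v(1.4) ≈ 0.169967, v(1.8) ≈ -0.227202.
Sum = Δu · [v(-1.8) + v(-1.4) + v(-1) + ...].
Sum ≈ 1.830776.

1.830776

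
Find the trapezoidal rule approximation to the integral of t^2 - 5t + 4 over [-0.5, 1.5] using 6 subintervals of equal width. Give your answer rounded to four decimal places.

Δt = (1.5 − (-0.5))/6 = 1/3.
f(-0.5) = 6.75, f(-1/6) = 175/36, f(1/6) = 115/36, f(0.5) = 1.75, f(5/6) = 19/36, f(7/6) = -17/36, f(1.5) = -1.25.
T_6 = (Δt/2)·[f(t_0) + 2f(t_1) + ... + 2f(t_{5}) + f(t_6)].
Sum ≈ 4.2037.

4.2037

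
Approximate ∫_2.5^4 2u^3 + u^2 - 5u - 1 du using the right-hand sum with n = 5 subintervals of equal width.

114.03

Δu = (4 − 2.5)/5 = 0.3.
Right endpoints: 2.8, 3.1, 3.4, 3.7, 4.
f(2.8) = 36.744, f(3.1) = 52.692, f(3.4) = 72.168, f(3.7) = 95.496, f(4) = 123.
Sum = Δu · [f(2.8) + f(3.1) + f(3.4) + f(3.7) + f(4)].
Sum = 114.03.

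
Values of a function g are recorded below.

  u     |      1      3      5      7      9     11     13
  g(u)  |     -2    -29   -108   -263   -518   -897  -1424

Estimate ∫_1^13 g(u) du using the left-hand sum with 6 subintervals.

Δu = 2.
Sum = 2·[(-2) + (-29) + (-108) + (-263) + (-518) + (-897)] = -3634.

-3634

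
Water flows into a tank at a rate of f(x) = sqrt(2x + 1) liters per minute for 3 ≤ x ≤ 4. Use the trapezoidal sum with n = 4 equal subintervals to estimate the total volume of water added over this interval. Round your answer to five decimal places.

Δx = (4 − 3)/4 = 0.25.
f(3) ≈ 2.64575, f(3.25) ≈ 2.73861, f(3.5) ≈ 2.82843, f(3.75) ≈ 2.91548, f(4) ≈ 3.00000.
T_4 = (Δx/2)·[f(x_0) + 2f(x_1) + 2f(x_2) + 2f(x_3) + f(x_4)].
Sum ≈ 2.82635.

2.82635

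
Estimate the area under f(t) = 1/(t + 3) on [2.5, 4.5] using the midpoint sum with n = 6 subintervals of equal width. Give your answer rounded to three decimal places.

0.310

Δt = (4.5 − 2.5)/6 = 1/3.
Midpoints: 8/3, 3, 10/3, 11/3, 4, 13/3.
f(8/3) = 3/17, f(3) = 1/6, f(10/3) = 3/19, f(11/3) = 0.15, f(4) = 1/7, f(13/3) = 3/22.
Sum = Δt · [f(8/3) + f(3) + f(10/3) + ...].
Sum ≈ 0.310.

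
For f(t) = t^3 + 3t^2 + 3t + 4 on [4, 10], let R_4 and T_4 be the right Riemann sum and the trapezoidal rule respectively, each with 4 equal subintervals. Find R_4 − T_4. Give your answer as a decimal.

R_4 = 4480.5.
T_4 = 3576.
R_4 − T_4 = 904.5.

904.5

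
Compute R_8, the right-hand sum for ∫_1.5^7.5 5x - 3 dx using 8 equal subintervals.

128.25

Δx = (7.5 − 1.5)/8 = 0.75.
Right endpoints: 2.25, 3, 3.75, 4.5, 5.25, 6, 6.75, 7.5.
f(2.25) = 8.25, f(3) = 12, f(3.75) = 15.75, f(4.5) = 19.5, f(5.25) = 23.25, f(6) = 27, f(6.75) = 30.75, f(7.5) = 34.5.
Sum = Δx · [f(2.25) + f(3) + f(3.75) + ...].
Sum = 128.25.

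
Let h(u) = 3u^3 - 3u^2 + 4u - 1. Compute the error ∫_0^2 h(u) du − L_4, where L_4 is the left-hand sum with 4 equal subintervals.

4.5

Exact integral: ∫_0^2 h(u) du = 10.
L_4 = 5.5.
Error = 10 − 5.5 = 4.5.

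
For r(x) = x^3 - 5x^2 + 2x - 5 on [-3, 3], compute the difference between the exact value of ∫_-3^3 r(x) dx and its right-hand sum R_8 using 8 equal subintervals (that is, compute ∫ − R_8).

Exact integral: ∫_-3^3 r(x) dx = -120.
R_8 = -98.0625.
Error = -120 − (-98.0625) = -21.9375.

-21.9375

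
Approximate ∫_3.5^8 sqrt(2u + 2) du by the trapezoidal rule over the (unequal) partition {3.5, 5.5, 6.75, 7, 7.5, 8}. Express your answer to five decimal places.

16.43399

Subinterval widths: 2, 1.25, 0.25, 0.5, 0.5.
f(3.5) ≈ 3.00000, f(5.5) ≈ 3.60555, f(6.75) ≈ 3.93700, f(7) ≈ 4.00000, f(7.5) ≈ 4.12311, f(8) ≈ 4.24264.
On each subinterval the trapezoid contributes (Δu_i/2)·[f(u_{i-1}) + f(u_i)].
Sum ≈ 16.43399.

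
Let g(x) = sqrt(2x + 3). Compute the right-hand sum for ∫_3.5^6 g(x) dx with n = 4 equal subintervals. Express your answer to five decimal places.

Δx = (6 − 3.5)/4 = 0.625.
Right endpoints: 4.125, 4.75, 5.375, 6.
g(4.125) ≈ 3.35410, g(4.75) ≈ 3.53553, g(5.375) ≈ 3.70810, g(6) ≈ 3.87298.
Sum = Δx · [g(4.125) + g(4.75) + g(5.375) + g(6)].
Sum ≈ 9.04420.

9.04420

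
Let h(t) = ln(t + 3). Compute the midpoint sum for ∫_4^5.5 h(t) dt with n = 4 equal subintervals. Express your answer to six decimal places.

3.069339

Δt = (5.5 − 4)/4 = 0.375.
Midpoints: 4.1875, 4.5625, 4.9375, 5.3125.
h(4.1875) ≈ 1.972343, h(4.5625) ≈ 2.023202, h(4.9375) ≈ 2.071598, h(5.3125) ≈ 2.117760.
Sum = Δt · [h(4.1875) + h(4.5625) + h(4.9375) + h(5.3125)].
Sum ≈ 3.069339.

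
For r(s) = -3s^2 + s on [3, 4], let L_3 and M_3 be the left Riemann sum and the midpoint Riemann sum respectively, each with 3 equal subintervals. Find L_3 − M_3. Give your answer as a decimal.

L_3 ≈ -30.222222.
M_3 ≈ -33.472222.
L_3 − M_3 = 3.25.

3.25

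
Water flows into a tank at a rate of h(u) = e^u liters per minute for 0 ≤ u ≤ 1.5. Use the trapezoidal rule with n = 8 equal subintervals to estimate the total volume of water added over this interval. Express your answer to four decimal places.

Δu = (1.5 − 0)/8 = 0.1875.
h(0) ≈ 1.0000, h(0.1875) ≈ 1.2062, h(0.375) ≈ 1.4550, h(0.5625) ≈ 1.7551, h(0.75) ≈ 2.1170, h(0.9375) ≈ 2.5536, h(1.125) ≈ 3.0802, h(1.3125) ≈ 3.7155, h(1.5) ≈ 4.4817.
T_8 = (Δu/2)·[h(u_0) + 2h(u_1) + ... + 2h(u_{7}) + h(u_8)].
Sum ≈ 3.4919.

3.4919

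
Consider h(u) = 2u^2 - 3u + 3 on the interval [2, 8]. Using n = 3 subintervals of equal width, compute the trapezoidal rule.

272

Δu = (8 − 2)/3 = 2.
h(2) = 5, h(4) = 23, h(6) = 57, h(8) = 107.
T_3 = (Δu/2)·[h(u_0) + 2h(u_1) + 2h(u_2) + h(u_3)].
Sum = 272.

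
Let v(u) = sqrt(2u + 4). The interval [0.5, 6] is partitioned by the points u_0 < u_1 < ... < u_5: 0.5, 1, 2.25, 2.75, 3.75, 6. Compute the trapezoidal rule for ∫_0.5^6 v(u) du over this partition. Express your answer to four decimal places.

Subinterval widths: 0.5, 1.25, 0.5, 1, 2.25.
v(0.5) ≈ 2.2361, v(1) ≈ 2.4495, v(2.25) ≈ 2.9155, v(2.75) ≈ 3.0822, v(3.75) ≈ 3.3912, v(6) ≈ 4.0000.
On each subinterval the trapezoid contributes (Δu_i/2)·[v(u_{i-1}) + v(u_i)].
Sum ≈ 17.5757.

17.5757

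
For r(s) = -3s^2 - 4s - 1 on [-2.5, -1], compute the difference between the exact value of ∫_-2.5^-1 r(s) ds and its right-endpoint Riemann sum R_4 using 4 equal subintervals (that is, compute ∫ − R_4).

Exact integral: ∫_-2.5^-1 r(s) ds = -5.625.
R_4 = -3.90234375.
Error = -5.625 − (-3.90234375) = -1.72265625.

-1.72265625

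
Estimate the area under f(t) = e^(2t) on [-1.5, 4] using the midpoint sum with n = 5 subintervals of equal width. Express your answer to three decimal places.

Δt = (4 − (-1.5))/5 = 1.1.
Midpoints: -0.95, 0.15, 1.25, 2.35, 3.45.
f(-0.95) ≈ 0.150, f(0.15) ≈ 1.350, f(1.25) ≈ 12.182, f(2.35) ≈ 109.947, f(3.45) ≈ 992.275.
Sum = Δt · [f(-0.95) + f(0.15) + f(1.25) + f(2.35) + f(3.45)].
Sum ≈ 1227.494.

1227.494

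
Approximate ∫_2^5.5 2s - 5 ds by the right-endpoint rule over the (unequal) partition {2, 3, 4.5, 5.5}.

Subinterval widths: 1, 1.5, 1.
Right endpoints: 3, 4.5, 5.5.
f(3) = 1, f(4.5) = 4, f(5.5) = 6.
Sum = Σ Δs_i · f(s_i).
Sum = 13.

13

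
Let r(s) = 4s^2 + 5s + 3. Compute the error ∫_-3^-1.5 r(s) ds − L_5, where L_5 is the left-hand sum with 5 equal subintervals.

-3.015

Exact integral: ∫_-3^-1.5 r(s) ds = 19.125.
L_5 = 22.14.
Error = 19.125 − 22.14 = -3.015.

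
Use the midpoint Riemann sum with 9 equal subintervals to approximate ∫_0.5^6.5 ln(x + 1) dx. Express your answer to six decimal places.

Δx = (6.5 − 0.5)/9 = 2/3.
Midpoints: 5/6, 1.5, 13/6, 17/6, 3.5, 25/6, 29/6, 5.5, 37/6.
f(5/6) ≈ 0.606136, f(1.5) ≈ 0.916291, f(13/6) ≈ 1.152680, f(17/6) ≈ 1.343735, f(3.5) ≈ 1.504077, f(25/6) ≈ 1.642228, f(29/6) ≈ 1.763589, f(5.5) ≈ 1.871802, f(37/6) ≈ 1.969441.
Sum = Δx · [f(5/6) + f(1.5) + f(13/6) + ...].
Sum ≈ 8.513318.

8.513318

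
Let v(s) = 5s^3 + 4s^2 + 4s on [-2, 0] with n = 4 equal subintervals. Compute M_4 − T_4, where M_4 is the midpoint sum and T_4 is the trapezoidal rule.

M_4 = -16.875.
T_4 = -18.25.
M_4 − T_4 = 1.375.

1.375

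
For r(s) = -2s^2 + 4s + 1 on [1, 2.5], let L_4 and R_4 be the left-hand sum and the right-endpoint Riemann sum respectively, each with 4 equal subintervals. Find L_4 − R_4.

L_4 = 3.0234375.
R_4 = 1.3359375.
L_4 − R_4 = 1.6875.

1.6875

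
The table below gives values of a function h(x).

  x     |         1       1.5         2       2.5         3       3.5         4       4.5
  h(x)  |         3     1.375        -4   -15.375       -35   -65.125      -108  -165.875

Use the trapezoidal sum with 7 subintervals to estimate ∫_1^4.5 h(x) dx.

-153.78125

Δx = 0.5.
T_7 = (0.5/2)·[3 + 2·1.375 + 2·(-4) + 2·(-15.375) + 2·(-35) + 2·(-65.125) + 2·(-108) + (-165.875)] = -153.78125.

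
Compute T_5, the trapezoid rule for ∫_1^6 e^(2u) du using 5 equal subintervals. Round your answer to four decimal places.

Δu = (6 − 1)/5 = 1.
f(1) ≈ 7.3891, f(2) ≈ 54.5982, f(3) ≈ 403.4288, f(4) ≈ 2980.9580, f(5) ≈ 22026.4658, f(6) ≈ 162754.7914.
T_5 = (Δu/2)·[f(u_0) + 2f(u_1) + ... + 2f(u_{4}) + f(u_5)].
Sum ≈ 106846.5410.

106846.5410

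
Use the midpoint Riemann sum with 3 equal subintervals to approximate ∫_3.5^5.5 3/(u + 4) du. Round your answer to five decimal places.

0.70880

Δu = (5.5 − 3.5)/3 = 2/3.
Midpoints: 23/6, 4.5, 31/6.
f(23/6) = 18/47, f(4.5) = 6/17, f(31/6) = 18/55.
Sum = Δu · [f(23/6) + f(4.5) + f(31/6)].
Sum ≈ 0.70880.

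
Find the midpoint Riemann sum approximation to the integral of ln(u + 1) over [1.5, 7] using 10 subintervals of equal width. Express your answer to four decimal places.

8.8483

Δu = (7 − 1.5)/10 = 0.55.
Midpoints: 1.775, 2.325, 2.875, 3.425, 3.975, 4.525, 5.075, 5.625, 6.175, 6.725.
f(1.775) ≈ 1.0207, f(2.325) ≈ 1.2015, f(2.875) ≈ 1.3545, f(3.425) ≈ 1.4873, f(3.975) ≈ 1.6044, f(4.525) ≈ 1.7093, f(5.075) ≈ 1.8042, f(5.625) ≈ 1.8909, f(6.175) ≈ 1.9706, f(6.725) ≈ 2.0445.
Sum = Δu · [f(1.775) + f(2.325) + f(2.875) + ...].
Sum ≈ 8.8483.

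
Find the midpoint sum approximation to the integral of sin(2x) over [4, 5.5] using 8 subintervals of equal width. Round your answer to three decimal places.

-0.075

Δx = (5.5 − 4)/8 = 0.1875.
Midpoints: 4.09375, 4.28125, 4.46875, 4.65625, 4.84375, 5.03125, 5.21875, 5.40625.
f(4.09375) ≈ 0.945, f(4.28125) ≈ 0.759, f(4.46875) ≈ 0.468, f(4.65625) ≈ 0.112, f(4.84375) ≈ -0.260, f(5.03125) ≈ -0.595, f(5.21875) ≈ -0.848, f(5.40625) ≈ -0.983.
Sum = Δx · [f(4.09375) + f(4.28125) + f(4.46875) + ...].
Sum ≈ -0.075.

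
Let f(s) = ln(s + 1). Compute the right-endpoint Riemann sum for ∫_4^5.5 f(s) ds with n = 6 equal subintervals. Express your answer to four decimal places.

Δs = (5.5 − 4)/6 = 0.25.
Right endpoints: 4.25, 4.5, 4.75, 5, 5.25, 5.5.
f(4.25) ≈ 1.6582, f(4.5) ≈ 1.7047, f(4.75) ≈ 1.7492, f(5) ≈ 1.7918, f(5.25) ≈ 1.8326, f(5.5) ≈ 1.8718.
Sum = Δs · [f(4.25) + f(4.5) + f(4.75) + ...].
Sum ≈ 2.6521.

2.6521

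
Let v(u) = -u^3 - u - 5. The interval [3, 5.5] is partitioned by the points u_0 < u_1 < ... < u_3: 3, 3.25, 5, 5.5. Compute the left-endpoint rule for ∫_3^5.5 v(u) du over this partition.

-150.76171875

Subinterval widths: 0.25, 1.75, 0.5.
Left endpoints: 3, 3.25, 5.
v(3) = -35, v(3.25) = -42.578125, v(5) = -135.
Sum = Σ Δu_i · v(u_i).
Sum = -150.76171875.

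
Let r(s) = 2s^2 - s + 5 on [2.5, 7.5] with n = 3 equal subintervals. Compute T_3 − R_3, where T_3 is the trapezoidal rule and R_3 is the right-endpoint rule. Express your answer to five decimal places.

T_3 ≈ 275.4629630.
R_3 ≈ 354.6296296.
T_3 − R_3 ≈ -79.16667.

-79.16667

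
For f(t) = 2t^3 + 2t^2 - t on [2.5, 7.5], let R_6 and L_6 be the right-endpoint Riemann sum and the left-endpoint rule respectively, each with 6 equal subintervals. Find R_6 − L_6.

756.25

R_6 ≈ 2204.9768519.
L_6 ≈ 1448.7268519.
R_6 − L_6 = 756.25.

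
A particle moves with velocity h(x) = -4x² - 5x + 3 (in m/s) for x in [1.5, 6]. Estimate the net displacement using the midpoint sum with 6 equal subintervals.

Δx = (6 − 1.5)/6 = 0.75.
Midpoints: 1.875, 2.625, 3.375, 4.125, 4.875, 5.625.
h(1.875) = -20.4375, h(2.625) = -37.6875, h(3.375) = -59.4375, h(4.125) = -85.6875, h(4.875) = -116.4375, h(5.625) = -151.6875.
Sum = Δx · [h(1.875) + h(2.625) + h(3.375) + ...].
Sum = -353.53125.

-353.53125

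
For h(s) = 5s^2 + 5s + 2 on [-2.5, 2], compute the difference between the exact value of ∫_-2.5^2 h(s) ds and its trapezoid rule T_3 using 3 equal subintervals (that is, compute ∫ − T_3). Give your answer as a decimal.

-8.4375

Exact integral: ∫_-2.5^2 h(s) ds = 42.75.
T_3 = 51.1875.
Error = 42.75 − 51.1875 = -8.4375.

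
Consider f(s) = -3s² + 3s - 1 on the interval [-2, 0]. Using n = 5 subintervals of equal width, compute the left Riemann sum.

Δs = (0 − (-2))/5 = 0.4.
Left endpoints: -2, -1.6, -1.2, -0.8, -0.4.
f(-2) = -19, f(-1.6) = -13.48, f(-1.2) = -8.92, f(-0.8) = -5.32, f(-0.4) = -2.68.
Sum = Δs · [f(-2) + f(-1.6) + f(-1.2) + f(-0.8) + f(-0.4)].
Sum = -19.76.

-19.76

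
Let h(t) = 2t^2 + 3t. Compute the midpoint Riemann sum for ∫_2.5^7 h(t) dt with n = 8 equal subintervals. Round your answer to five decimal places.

Δt = (7 − 2.5)/8 = 0.5625.
Midpoints: 2.78125, 3.34375, 3.90625, 4.46875, 5.03125, 5.59375, 6.15625, 6.71875.
h(2.78125) = 12193/512, h(3.34375) = 16585/512, h(3.90625) = 21625/512, h(4.46875) = 27313/512, h(5.03125) = 33649/512, h(5.59375) = 40633/512, h(6.15625) = 48265/512, h(6.71875) = 56545/512.
Sum = Δt · [h(2.78125) + h(3.34375) + h(3.90625) + ...].
Sum ≈ 282.13770.

282.13770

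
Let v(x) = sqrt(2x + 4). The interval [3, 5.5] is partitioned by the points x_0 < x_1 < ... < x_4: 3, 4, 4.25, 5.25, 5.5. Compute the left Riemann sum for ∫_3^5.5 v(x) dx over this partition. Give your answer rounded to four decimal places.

Subinterval widths: 1, 0.25, 1, 0.25.
Left endpoints: 3, 4, 4.25, 5.25.
v(3) ≈ 3.1623, v(4) ≈ 3.4641, v(4.25) ≈ 3.5355, v(5.25) ≈ 3.8079.
Sum = Σ Δx_i · v(x_i).
Sum ≈ 8.5158.

8.5158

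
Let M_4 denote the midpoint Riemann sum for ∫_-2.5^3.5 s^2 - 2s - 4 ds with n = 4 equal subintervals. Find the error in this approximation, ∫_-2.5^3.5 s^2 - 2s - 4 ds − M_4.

1.125

Exact integral: ∫_-2.5^3.5 f(s) ds = -10.5.
M_4 = -11.625.
Error = -10.5 − (-11.625) = 1.125.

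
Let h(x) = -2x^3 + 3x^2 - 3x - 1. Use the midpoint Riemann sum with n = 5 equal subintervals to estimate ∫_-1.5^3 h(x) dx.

-21.763125

Δx = (3 − (-1.5))/5 = 0.9.
Midpoints: -1.05, -0.15, 0.75, 1.65, 2.55.
h(-1.05) = 7.77275, h(-0.15) = -0.47575, h(0.75) = -2.40625, h(1.65) = -6.76675, h(2.55) = -22.30525.
Sum = Δx · [h(-1.05) + h(-0.15) + h(0.75) + h(1.65) + h(2.55)].
Sum = -21.763125.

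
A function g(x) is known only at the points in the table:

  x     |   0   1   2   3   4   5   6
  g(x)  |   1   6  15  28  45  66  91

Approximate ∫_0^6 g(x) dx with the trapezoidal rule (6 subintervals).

206

Δx = 1.
T_6 = (1/2)·[1 + 2·6 + 2·15 + 2·28 + 2·45 + 2·66 + 91] = 206.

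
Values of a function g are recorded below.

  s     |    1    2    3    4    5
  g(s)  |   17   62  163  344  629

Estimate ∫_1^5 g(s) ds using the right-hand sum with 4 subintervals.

Δs = 1.
Sum = 1·[62 + 163 + 344 + 629] = 1198.

1198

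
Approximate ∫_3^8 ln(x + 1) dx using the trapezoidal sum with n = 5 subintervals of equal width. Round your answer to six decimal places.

Δx = (8 − 3)/5 = 1.
f(3) ≈ 1.386294, f(4) ≈ 1.609438, f(5) ≈ 1.791759, f(6) ≈ 1.945910, f(7) ≈ 2.079442, f(8) ≈ 2.197225.
T_5 = (Δx/2)·[f(x_0) + 2f(x_1) + ... + 2f(x_{4}) + f(x_5)].
Sum ≈ 9.218309.

9.218309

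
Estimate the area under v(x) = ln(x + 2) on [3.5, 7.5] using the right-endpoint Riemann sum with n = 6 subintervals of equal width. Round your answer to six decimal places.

8.190506

Δx = (7.5 − 3.5)/6 = 2/3.
Right endpoints: 25/6, 29/6, 5.5, 37/6, 41/6, 7.5.
v(25/6) ≈ 1.819158, v(29/6) ≈ 1.921813, v(5.5) ≈ 2.014903, v(37/6) ≈ 2.100061, v(41/6) ≈ 2.178532, v(7.5) ≈ 2.251292.
Sum = Δx · [v(25/6) + v(29/6) + v(5.5) + ...].
Sum ≈ 8.190506.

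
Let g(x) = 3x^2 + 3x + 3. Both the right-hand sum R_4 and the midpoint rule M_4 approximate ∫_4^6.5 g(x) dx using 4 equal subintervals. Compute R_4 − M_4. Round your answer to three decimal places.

27.686

R_4 = 284.94140625.
M_4 ≈ 257.25586.
R_4 − M_4 ≈ 27.686.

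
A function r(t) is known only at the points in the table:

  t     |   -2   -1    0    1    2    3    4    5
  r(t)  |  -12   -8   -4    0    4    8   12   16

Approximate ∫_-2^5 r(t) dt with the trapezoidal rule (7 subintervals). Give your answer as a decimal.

14

Δt = 1.
T_7 = (1/2)·[(-12) + 2·(-8) + 2·(-4) + 2·0 + 2·4 + 2·8 + 2·12 + 16] = 14.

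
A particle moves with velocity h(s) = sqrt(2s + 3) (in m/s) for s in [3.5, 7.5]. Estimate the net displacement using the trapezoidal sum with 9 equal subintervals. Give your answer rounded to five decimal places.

Δs = (7.5 − 3.5)/9 = 4/9.
h(3.5) ≈ 3.16228, h(71/18) ≈ 3.29983, h(79/18) ≈ 3.43188, h(29/6) ≈ 3.55903, h(95/18) ≈ 3.68179, h(103/18) ≈ 3.80058, h(37/6) ≈ 3.91578, h(119/18) ≈ 4.02768, h(127/18) ≈ 4.13656, h(7.5) ≈ 4.24264.
T_9 = (Δs/2)·[h(s_0) + 2h(s_1) + ... + 2h(s_{8}) + h(s_9)].
Sum ≈ 14.91359.

14.91359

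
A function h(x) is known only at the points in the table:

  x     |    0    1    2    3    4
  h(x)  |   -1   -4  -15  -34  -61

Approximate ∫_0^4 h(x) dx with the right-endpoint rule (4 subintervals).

Δx = 1.
Sum = 1·[(-4) + (-15) + (-34) + (-61)] = -114.

-114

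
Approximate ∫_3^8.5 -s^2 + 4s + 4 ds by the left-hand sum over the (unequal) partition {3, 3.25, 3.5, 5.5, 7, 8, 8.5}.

Subinterval widths: 0.25, 0.25, 2, 1.5, 1, 0.5.
Left endpoints: 3, 3.25, 3.5, 5.5, 7, 8.
f(3) = 7, f(3.25) = 6.4375, f(3.5) = 5.75, f(5.5) = -4.25, f(7) = -17, f(8) = -28.
Sum = Σ Δs_i · f(s_i).
Sum = -22.515625.

-22.515625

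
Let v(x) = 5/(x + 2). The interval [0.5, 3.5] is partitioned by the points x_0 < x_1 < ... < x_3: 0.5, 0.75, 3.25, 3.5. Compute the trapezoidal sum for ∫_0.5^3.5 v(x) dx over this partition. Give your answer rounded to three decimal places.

Subinterval widths: 0.25, 2.5, 0.25.
v(0.5) = 2, v(0.75) = 20/11, v(3.25) = 20/21, v(3.5) = 10/11.
On each subinterval the trapezoid contributes (Δx_i/2)·[v(x_{i-1}) + v(x_i)].
Sum ≈ 4.173.

4.173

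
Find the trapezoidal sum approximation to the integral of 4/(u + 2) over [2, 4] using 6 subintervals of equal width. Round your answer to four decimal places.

1.6231

Δu = (4 − 2)/6 = 1/3.
f(2) = 1, f(7/3) = 12/13, f(8/3) = 6/7, f(3) = 0.8, f(10/3) = 0.75, f(11/3) = 12/17, f(4) = 2/3.
T_6 = (Δu/2)·[f(u_0) + 2f(u_1) + ... + 2f(u_{5}) + f(u_6)].
Sum ≈ 1.6231.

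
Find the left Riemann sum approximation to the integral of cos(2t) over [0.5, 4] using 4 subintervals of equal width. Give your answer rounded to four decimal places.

Δt = (4 − 0.5)/4 = 0.875.
Left endpoints: 0.5, 1.375, 2.25, 3.125.
f(0.5) ≈ 0.5403, f(1.375) ≈ -0.9243, f(2.25) ≈ -0.2108, f(3.125) ≈ 0.9994.
Sum = Δt · [f(0.5) + f(1.375) + f(2.25) + f(3.125)].
Sum ≈ 0.3541.

0.3541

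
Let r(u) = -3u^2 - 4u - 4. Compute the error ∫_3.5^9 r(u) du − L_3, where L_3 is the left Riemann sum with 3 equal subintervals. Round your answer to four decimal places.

Exact integral: ∫_3.5^9 r(u) du = -845.625.
L_3 ≈ -645.638889.
Error ≈ -845.625 − (-645.638889) ≈ -199.9861.

-199.9861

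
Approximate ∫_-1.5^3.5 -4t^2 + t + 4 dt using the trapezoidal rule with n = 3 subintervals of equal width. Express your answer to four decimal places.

Δt = (3.5 − (-1.5))/3 = 5/3.
f(-1.5) = -6.5, f(1/6) = 73/18, f(11/6) = -137/18, f(3.5) = -41.5.
T_3 = (Δt/2)·[f(t_0) + 2f(t_1) + 2f(t_2) + f(t_3)].
Sum ≈ -45.9259.

-45.9259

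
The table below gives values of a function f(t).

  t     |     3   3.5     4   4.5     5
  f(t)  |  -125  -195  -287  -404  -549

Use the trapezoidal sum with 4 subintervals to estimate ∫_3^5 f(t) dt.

-611.5

Δt = 0.5.
T_4 = (0.5/2)·[(-125) + 2·(-195) + 2·(-287) + 2·(-404) + (-549)] = -611.5.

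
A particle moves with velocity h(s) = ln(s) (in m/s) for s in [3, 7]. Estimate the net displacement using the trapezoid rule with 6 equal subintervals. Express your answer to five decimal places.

6.31850

Δs = (7 − 3)/6 = 2/3.
h(3) ≈ 1.09861, h(11/3) ≈ 1.29928, h(13/3) ≈ 1.46634, h(5) ≈ 1.60944, h(17/3) ≈ 1.73460, h(19/3) ≈ 1.84583, h(7) ≈ 1.94591.
T_6 = (Δs/2)·[h(s_0) + 2h(s_1) + ... + 2h(s_{5}) + h(s_6)].
Sum ≈ 6.31850.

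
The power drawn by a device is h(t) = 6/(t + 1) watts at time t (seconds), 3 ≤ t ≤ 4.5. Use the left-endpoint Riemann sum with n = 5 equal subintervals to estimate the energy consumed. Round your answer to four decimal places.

1.9734

Δt = (4.5 − 3)/5 = 0.3.
Left endpoints: 3, 3.3, 3.6, 3.9, 4.2.
h(3) = 1.5, h(3.3) = 60/43, h(3.6) = 30/23, h(3.9) = 60/49, h(4.2) = 15/13.
Sum = Δt · [h(3) + h(3.3) + h(3.6) + h(3.9) + h(4.2)].
Sum ≈ 1.9734.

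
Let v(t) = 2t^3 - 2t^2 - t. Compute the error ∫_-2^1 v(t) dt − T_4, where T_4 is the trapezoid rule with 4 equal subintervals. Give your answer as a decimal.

1.40625

Exact integral: ∫_-2^1 v(t) dt = -12.
T_4 = -13.40625.
Error = -12 − (-13.40625) = 1.40625.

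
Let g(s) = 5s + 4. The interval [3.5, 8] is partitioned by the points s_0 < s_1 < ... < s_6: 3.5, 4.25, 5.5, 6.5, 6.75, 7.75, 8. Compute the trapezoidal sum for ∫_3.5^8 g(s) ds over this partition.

Subinterval widths: 0.75, 1.25, 1, 0.25, 1, 0.25.
g(3.5) = 21.5, g(4.25) = 25.25, g(5.5) = 31.5, g(6.5) = 36.5, g(6.75) = 37.75, g(7.75) = 42.75, g(8) = 44.
On each subinterval the trapezoid contributes (Δs_i/2)·[g(s_{i-1}) + g(s_i)].
Sum = 147.375.

147.375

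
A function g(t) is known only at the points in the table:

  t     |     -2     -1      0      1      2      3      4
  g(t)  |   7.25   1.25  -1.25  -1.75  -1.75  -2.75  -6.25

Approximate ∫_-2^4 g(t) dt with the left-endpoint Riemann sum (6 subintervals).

1

Δt = 1.
Sum = 1·[7.25 + 1.25 + (-1.25) + (-1.75) + (-1.75) + (-2.75)] = 1.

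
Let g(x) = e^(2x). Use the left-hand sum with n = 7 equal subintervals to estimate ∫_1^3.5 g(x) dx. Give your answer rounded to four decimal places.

373.0753

Δx = (3.5 − 1)/7 = 5/14.
Left endpoints: 1, 19/14, 12/7, 29/14, 17/7, 39/14, 22/7.
g(1) ≈ 7.3891, g(19/14) ≈ 15.0938, g(12/7) ≈ 30.8326, g(29/14) ≈ 62.9825, g(17/7) ≈ 128.6561, g(39/14) ≈ 262.8093, g(22/7) ≈ 536.8476.
Sum = Δx · [g(1) + g(19/14) + g(12/7) + ...].
Sum ≈ 373.0753.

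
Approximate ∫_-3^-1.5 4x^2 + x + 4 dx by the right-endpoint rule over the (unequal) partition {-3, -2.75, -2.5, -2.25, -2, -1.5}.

Subinterval widths: 0.25, 0.25, 0.25, 0.25, 0.5.
Right endpoints: -2.75, -2.5, -2.25, -2, -1.5.
f(-2.75) = 31.5, f(-2.5) = 26.5, f(-2.25) = 22, f(-2) = 18, f(-1.5) = 11.5.
Sum = Σ Δx_i · f(x_i).
Sum = 30.25.

30.25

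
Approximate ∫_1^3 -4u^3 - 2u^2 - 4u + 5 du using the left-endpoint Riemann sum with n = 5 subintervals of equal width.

-79.12

Δu = (3 − 1)/5 = 0.4.
Left endpoints: 1, 1.4, 1.8, 2.2, 2.6.
f(1) = -5, f(1.4) = -15.496, f(1.8) = -32.008, f(2.2) = -56.072, f(2.6) = -89.224.
Sum = Δu · [f(1) + f(1.4) + f(1.8) + f(2.2) + f(2.6)].
Sum = -79.12.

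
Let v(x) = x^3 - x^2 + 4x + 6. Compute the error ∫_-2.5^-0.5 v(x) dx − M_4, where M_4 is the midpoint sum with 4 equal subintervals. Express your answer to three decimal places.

Exact integral: ∫_-2.5^-0.5 v(x) dx ≈ -14.91667.
M_4 = -14.6875.
Error ≈ -14.91667 − (-14.6875) ≈ -0.229.

-0.229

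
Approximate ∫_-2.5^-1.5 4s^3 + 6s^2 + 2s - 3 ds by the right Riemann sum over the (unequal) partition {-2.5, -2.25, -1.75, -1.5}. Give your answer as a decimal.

Subinterval widths: 0.25, 0.5, 0.25.
Right endpoints: -2.25, -1.75, -1.5.
f(-2.25) = -22.6875, f(-1.75) = -9.5625, f(-1.5) = -6.
Sum = Σ Δs_i · f(s_i).
Sum = -11.953125.

-11.953125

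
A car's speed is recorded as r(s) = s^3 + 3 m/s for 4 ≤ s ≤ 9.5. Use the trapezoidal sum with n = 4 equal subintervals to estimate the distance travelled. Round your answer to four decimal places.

2023.8604

Δs = (9.5 − 4)/4 = 1.375.
r(4) = 67, r(5.375) = 81043/512, r(6.75) = 310.546875, r(8.125) = 276161/512, r(9.5) = 860.375.
T_4 = (Δs/2)·[r(s_0) + 2r(s_1) + 2r(s_2) + 2r(s_3) + r(s_4)].
Sum ≈ 2023.8604.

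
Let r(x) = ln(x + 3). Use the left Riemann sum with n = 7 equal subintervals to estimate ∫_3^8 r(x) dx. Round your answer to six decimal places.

Δx = (8 − 3)/7 = 5/7.
Left endpoints: 3, 26/7, 31/7, 36/7, 41/7, 46/7, 51/7.
r(3) ≈ 1.791759, r(26/7) ≈ 1.904237, r(31/7) ≈ 2.005334, r(36/7) ≈ 2.097141, r(41/7) ≈ 2.181224, r(46/7) ≈ 2.258782, r(51/7) ≈ 2.330756.
Sum = Δx · [r(3) + r(26/7) + r(31/7) + ...].
Sum ≈ 10.406596.

10.406596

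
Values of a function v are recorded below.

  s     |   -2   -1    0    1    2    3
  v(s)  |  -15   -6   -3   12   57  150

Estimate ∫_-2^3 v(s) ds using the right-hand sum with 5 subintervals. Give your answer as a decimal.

210

Δs = 1.
Sum = 1·[(-6) + (-3) + 12 + 57 + 150] = 210.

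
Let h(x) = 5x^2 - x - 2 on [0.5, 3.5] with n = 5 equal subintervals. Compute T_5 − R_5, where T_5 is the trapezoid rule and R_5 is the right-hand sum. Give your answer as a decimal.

T_5 = 60.15.
R_5 = 77.25.
T_5 − R_5 = -17.1.

-17.1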